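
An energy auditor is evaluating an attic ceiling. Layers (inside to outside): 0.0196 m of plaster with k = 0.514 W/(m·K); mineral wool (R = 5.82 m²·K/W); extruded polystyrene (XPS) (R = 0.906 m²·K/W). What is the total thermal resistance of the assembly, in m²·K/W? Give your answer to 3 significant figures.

6.76 m²·K/W

0.0196/0.514 = 0.03813
R_total = 0.03813 + 5.82 + 0.906 = 6.764 m²·K/W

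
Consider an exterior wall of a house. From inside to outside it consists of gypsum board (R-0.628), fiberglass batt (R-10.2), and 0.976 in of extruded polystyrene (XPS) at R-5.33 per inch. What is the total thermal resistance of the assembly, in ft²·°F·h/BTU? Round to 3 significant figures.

0.976 × 5.33 = 5.202
R_total = 0.628 + 10.2 + 5.202 = 16.03 ft²·°F·h/BTU

16.0 ft²·°F·h/BTU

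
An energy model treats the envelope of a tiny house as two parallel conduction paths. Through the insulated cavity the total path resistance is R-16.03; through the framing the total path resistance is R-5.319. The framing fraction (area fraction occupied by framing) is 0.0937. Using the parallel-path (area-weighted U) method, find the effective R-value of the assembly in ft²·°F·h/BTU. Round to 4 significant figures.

13.49 ft²·°F·h/BTU

U_eff = 0.9063/16.03 + 0.0937/5.319 = 0.056538 + 0.017616 = 0.074154
R_eff = 1/U_eff = 13.485 ft²·°F·h/BTU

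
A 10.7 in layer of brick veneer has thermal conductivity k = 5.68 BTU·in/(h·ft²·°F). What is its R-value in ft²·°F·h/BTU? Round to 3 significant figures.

R = L/k = 10.7/5.68 = 1.884 ft²·°F·h/BTU

1.88 ft²·°F·h/BTU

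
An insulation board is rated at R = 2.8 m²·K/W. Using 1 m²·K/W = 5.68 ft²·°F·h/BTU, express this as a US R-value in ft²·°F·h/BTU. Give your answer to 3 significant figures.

R_US = 2.8 × 5.68 = 15.9

15.9 ft²·°F·h/BTU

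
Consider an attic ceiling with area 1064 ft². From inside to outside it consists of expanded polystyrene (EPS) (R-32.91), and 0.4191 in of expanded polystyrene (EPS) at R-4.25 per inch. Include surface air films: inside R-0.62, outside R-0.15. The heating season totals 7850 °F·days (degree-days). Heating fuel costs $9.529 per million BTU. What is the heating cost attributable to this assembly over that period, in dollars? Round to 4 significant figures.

53.87 dollars

0.4191 × 4.25 = 1.7812
R_total = 0.62 + 32.91 + 1.7812 + 0.15 = 35.461 ft²·°F·h/BTU
E = A × HDD × 24 / R = 1064 × 7850 × 24 / 35.461 = 5652900 BTU
Cost = 5652900/10⁶ × 9.529 = $53.866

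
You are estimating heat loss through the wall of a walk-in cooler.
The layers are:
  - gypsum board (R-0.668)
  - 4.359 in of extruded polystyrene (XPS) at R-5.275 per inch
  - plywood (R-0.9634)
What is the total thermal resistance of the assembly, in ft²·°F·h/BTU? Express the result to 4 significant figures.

24.63 ft²·°F·h/BTU

4.359 × 5.275 = 22.994
R_total = 0.668 + 22.994 + 0.9634 = 24.625 ft²·°F·h/BTU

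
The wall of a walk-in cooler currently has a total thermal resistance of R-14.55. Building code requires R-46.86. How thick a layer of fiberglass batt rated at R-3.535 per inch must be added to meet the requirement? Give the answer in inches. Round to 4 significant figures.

9.140 in

ΔR = 46.86 − 14.55 = 32.31 ft²·°F·h/BTU
L = ΔR / (R/in) = 32.31/3.535 = 9.14 in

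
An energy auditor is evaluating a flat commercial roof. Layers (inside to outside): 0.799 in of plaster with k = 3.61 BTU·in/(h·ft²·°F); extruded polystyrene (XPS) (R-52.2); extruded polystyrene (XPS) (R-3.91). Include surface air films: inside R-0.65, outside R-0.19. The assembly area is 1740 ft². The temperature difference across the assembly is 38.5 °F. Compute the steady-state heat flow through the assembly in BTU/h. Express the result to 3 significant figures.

0.799/3.61 = 0.2213
R_total = 0.65 + 0.2213 + 52.2 + 3.91 + 0.19 = 57.17 ft²·°F·h/BTU
Q = A·ΔT/R = 1740 × 38.5 / 57.17 = 1172 BTU/h

1170 BTU/h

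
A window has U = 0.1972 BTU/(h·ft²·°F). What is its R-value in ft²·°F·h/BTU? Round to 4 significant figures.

5.071 ft²·°F·h/BTU

R = 1/U = 1/0.1972 = 5.071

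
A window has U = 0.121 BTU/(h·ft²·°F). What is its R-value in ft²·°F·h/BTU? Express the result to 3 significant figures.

8.26 ft²·°F·h/BTU

R = 1/U = 1/0.121 = 8.264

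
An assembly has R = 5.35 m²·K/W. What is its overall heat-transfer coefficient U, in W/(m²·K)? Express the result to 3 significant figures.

0.187 W/(m²·K)

U = 1/R = 1/5.35 = 0.1869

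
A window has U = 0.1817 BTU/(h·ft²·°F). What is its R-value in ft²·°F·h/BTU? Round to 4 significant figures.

R = 1/U = 1/0.1817 = 5.5036

5.504 ft²·°F·h/BTU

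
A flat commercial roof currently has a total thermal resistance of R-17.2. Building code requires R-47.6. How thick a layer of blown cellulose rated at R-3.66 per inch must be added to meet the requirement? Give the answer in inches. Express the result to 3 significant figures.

ΔR = 47.6 − 17.2 = 30.4 ft²·°F·h/BTU
L = ΔR / (R/in) = 30.4/3.66 = 8.306 in

8.31 in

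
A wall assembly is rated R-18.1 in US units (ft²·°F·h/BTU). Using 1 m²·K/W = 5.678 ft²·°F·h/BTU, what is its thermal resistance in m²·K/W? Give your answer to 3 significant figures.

3.19 m²·K/W

R_SI = 18.1/5.678 = 3.188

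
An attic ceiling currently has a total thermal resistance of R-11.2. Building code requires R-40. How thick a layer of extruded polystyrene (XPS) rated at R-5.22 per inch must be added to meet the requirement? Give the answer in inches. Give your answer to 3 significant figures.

ΔR = 40 − 11.2 = 28.8 ft²·°F·h/BTU
L = ΔR / (R/in) = 28.8/5.22 = 5.517 in

5.52 in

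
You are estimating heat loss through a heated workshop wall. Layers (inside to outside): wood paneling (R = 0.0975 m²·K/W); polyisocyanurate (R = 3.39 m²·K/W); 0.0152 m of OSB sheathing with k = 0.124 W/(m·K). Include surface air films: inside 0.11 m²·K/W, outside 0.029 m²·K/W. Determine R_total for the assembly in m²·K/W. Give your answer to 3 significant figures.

3.75 m²·K/W

0.0152/0.124 = 0.1226
R_total = 0.11 + 0.0975 + 3.39 + 0.1226 + 0.029 = 3.749 m²·K/W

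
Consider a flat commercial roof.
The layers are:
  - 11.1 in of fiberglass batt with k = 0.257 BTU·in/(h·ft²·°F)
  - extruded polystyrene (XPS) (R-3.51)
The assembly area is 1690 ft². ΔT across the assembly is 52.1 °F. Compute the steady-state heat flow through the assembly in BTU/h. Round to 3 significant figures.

1890 BTU/h

11.1/0.257 = 43.19
R_total = 43.19 + 3.51 = 46.7 ft²·°F·h/BTU
Q = A·ΔT/R = 1690 × 52.1 / 46.7 = 1885 BTU/h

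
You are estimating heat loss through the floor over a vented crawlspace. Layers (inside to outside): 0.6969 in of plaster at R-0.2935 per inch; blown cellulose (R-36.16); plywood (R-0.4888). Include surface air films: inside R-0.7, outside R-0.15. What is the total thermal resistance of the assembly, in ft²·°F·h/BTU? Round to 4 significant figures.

0.6969 × 0.2935 = 0.20454
R_total = 0.7 + 0.20454 + 36.16 + 0.4888 + 0.15 = 37.703 ft²·°F·h/BTU

37.70 ft²·°F·h/BTU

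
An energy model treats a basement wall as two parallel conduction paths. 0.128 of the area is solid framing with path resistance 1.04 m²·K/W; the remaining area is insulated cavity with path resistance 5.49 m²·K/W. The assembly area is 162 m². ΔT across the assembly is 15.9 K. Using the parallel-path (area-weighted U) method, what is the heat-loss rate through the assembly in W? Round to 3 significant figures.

726 W

U_eff = 0.872/5.49 + 0.128/1.04 = 0.1588 + 0.1231 = 0.2819
R_eff = 1/U_eff = 3.547 m²·K/W
Q = 162 × 15.9 / 3.547 = 726.1 W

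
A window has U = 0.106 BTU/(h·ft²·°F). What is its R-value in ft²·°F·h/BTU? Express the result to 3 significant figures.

R = 1/U = 1/0.106 = 9.434

9.43 ft²·°F·h/BTU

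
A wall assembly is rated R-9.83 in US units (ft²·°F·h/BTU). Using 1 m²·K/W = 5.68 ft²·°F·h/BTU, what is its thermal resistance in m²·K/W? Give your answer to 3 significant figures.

1.73 m²·K/W

R_SI = 9.83/5.68 = 1.731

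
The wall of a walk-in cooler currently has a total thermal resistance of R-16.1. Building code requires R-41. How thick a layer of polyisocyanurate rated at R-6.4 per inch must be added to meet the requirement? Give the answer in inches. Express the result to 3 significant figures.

3.89 in

ΔR = 41 − 16.1 = 24.9 ft²·°F·h/BTU
L = ΔR / (R/in) = 24.9/6.4 = 3.891 in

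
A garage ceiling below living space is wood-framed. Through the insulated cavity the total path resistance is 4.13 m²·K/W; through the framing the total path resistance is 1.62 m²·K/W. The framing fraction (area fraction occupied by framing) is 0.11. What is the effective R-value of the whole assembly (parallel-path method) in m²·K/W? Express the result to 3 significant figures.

U_eff = 0.89/4.13 + 0.11/1.62 = 0.2155 + 0.0679 = 0.2834
R_eff = 1/U_eff = 3.529 m²·K/W

3.53 m²·K/W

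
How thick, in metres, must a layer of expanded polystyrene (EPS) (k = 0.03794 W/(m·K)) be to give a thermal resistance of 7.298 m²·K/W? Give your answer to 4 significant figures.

L = R·k = 7.298 × 0.03794 = 0.27689 m

0.2769 m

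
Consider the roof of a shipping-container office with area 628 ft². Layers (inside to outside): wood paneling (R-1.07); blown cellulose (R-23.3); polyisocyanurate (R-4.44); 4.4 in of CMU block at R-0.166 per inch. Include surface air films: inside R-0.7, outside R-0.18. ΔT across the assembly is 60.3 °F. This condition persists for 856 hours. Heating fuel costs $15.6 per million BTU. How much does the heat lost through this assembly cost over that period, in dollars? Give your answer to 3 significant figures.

4.4 × 0.166 = 0.7304
R_total = 0.7 + 1.07 + 23.3 + 4.44 + 0.7304 + 0.18 = 30.42 ft²·°F·h/BTU
Q = 628 × 60.3 / 30.42 = 1245 BTU/h
E = 1245 × 856 = 1066000 BTU
Cost = 1066000/10⁶ × 15.6 = $16.62

16.6 dollars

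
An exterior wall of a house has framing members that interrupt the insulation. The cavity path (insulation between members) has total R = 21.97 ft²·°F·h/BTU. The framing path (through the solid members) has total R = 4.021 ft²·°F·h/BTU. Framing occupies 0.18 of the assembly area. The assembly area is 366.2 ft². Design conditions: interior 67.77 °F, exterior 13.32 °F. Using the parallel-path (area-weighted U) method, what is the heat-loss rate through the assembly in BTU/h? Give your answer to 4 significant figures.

U_eff = 0.82/21.97 + 0.18/4.021 = 0.037324 + 0.044765 = 0.082089
R_eff = 1/U_eff = 12.182 ft²·°F·h/BTU
Q = 366.2 × (67.77 − 13.32) / 12.182 = 1636.8 BTU/h

1637 BTU/h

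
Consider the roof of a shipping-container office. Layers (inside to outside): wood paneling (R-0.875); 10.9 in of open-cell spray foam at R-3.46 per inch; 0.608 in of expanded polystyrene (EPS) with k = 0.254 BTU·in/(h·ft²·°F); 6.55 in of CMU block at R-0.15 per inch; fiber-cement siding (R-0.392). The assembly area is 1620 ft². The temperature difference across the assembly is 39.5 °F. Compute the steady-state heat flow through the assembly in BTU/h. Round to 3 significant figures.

1510 BTU/h

10.9 × 3.46 = 37.71
0.608/0.254 = 2.394
6.55 × 0.15 = 0.9825
R_total = 0.875 + 37.71 + 2.394 + 0.9825 + 0.392 = 42.36 ft²·°F·h/BTU
Q = A·ΔT/R = 1620 × 39.5 / 42.36 = 1511 BTU/h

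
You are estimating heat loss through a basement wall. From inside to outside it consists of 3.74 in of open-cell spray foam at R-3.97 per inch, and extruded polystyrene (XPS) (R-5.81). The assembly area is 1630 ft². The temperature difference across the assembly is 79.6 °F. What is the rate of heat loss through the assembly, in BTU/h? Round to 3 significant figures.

3.74 × 3.97 = 14.85
R_total = 14.85 + 5.81 = 20.66 ft²·°F·h/BTU
Q = A·ΔT/R = 1630 × 79.6 / 20.66 = 6281 BTU/h

6280 BTU/h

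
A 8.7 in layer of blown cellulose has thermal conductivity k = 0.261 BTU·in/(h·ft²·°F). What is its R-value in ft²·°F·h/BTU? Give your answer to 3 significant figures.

33.3 ft²·°F·h/BTU

R = L/k = 8.7/0.261 = 33.33 ft²·°F·h/BTU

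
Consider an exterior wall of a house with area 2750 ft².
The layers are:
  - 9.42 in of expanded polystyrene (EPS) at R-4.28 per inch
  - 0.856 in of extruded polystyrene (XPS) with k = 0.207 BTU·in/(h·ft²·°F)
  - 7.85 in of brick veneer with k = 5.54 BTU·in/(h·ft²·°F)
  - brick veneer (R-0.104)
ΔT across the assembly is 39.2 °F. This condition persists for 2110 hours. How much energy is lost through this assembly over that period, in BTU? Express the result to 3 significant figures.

4950000 BTU

9.42 × 4.28 = 40.32
0.856/0.207 = 4.135
7.85/5.54 = 1.417
R_total = 40.32 + 4.135 + 1.417 + 0.104 = 45.97 ft²·°F·h/BTU
Q = 2750 × 39.2 / 45.97 = 2345 BTU/h
E = 2345 × 2110 = 4948000 BTU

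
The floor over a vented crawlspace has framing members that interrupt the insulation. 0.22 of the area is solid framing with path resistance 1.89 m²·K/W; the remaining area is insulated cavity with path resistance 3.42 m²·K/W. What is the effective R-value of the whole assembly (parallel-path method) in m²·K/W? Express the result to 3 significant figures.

2.90 m²·K/W

U_eff = 0.78/3.42 + 0.22/1.89 = 0.2281 + 0.1164 = 0.3445
R_eff = 1/U_eff = 2.903 m²·K/W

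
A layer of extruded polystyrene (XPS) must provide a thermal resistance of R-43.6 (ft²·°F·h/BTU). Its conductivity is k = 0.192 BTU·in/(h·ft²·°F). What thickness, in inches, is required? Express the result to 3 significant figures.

L = R × k = 43.6 × 0.192 = 8.371 in

8.37 in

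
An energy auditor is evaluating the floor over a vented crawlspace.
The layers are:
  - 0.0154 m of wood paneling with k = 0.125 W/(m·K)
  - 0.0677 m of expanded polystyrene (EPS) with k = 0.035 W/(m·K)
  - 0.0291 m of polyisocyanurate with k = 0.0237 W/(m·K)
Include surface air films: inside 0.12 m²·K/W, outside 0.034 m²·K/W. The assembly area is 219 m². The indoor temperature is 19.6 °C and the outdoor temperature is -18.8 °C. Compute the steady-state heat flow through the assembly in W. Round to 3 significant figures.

0.0154/0.125 = 0.1232
0.0677/0.035 = 1.934
0.0291/0.0237 = 1.228
R_total = 0.12 + 0.1232 + 1.934 + 1.228 + 0.034 = 3.439 m²·K/W
Q = A·ΔT/R = 219 × (19.6 − (-18.8)) / 3.439 = 2445 W

2450 W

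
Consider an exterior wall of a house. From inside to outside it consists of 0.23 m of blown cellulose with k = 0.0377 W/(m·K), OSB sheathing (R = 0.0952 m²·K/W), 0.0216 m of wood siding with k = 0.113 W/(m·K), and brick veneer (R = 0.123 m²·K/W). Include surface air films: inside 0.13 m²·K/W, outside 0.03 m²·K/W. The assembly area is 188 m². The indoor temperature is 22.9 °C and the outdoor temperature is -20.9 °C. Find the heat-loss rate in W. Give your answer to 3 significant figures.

1230 W

0.23/0.0377 = 6.101
0.0216/0.113 = 0.1912
R_total = 0.13 + 6.101 + 0.0952 + 0.1912 + 0.123 + 0.03 = 6.67 m²·K/W
Q = A·ΔT/R = 188 × (22.9 − (-20.9)) / 6.67 = 1235 W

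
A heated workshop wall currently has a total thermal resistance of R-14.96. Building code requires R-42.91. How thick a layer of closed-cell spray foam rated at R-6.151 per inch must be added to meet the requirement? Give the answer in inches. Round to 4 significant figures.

ΔR = 42.91 − 14.96 = 27.95 ft²·°F·h/BTU
L = ΔR / (R/in) = 27.95/6.151 = 4.544 in

4.544 in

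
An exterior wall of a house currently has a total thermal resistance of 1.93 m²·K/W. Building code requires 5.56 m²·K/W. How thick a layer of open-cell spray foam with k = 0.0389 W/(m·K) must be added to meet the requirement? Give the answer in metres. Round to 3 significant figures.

ΔR = 5.56 − 1.93 = 3.63 m²·K/W
L = ΔR × k = 3.63 × 0.0389 = 0.1412 m

0.141 m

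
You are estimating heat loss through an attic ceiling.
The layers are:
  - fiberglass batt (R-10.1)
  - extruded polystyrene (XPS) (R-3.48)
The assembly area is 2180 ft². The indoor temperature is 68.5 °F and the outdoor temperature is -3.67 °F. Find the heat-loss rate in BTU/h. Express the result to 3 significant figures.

11600 BTU/h

R_total = 10.1 + 3.48 = 13.58 ft²·°F·h/BTU
Q = A·ΔT/R = 2180 × (68.5 − (-3.67)) / 13.58 = 11590 BTU/h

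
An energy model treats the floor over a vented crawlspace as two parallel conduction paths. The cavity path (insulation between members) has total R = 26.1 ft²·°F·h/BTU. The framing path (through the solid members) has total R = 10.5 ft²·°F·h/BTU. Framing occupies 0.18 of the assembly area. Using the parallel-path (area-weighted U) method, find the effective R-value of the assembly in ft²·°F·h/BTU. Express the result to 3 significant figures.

20.6 ft²·°F·h/BTU

U_eff = 0.82/26.1 + 0.18/10.5 = 0.03142 + 0.01714 = 0.04856
R_eff = 1/U_eff = 20.59 ft²·°F·h/BTU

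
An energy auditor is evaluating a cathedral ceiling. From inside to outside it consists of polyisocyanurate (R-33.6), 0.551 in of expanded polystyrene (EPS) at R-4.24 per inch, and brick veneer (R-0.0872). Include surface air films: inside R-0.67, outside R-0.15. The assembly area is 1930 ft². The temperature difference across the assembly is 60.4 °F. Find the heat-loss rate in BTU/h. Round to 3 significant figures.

3160 BTU/h

0.551 × 4.24 = 2.336
R_total = 0.67 + 33.6 + 2.336 + 0.0872 + 0.15 = 36.84 ft²·°F·h/BTU
Q = A·ΔT/R = 1930 × 60.4 / 36.84 = 3164 BTU/h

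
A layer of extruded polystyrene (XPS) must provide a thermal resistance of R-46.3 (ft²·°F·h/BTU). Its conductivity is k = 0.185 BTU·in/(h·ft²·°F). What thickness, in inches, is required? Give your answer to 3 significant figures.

8.57 in

L = R × k = 46.3 × 0.185 = 8.566 in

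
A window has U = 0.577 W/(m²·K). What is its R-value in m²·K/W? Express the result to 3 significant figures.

R = 1/U = 1/0.577 = 1.733

1.73 m²·K/W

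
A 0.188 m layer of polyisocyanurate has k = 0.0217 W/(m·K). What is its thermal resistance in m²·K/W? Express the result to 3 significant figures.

8.66 m²·K/W

R = L/k = 0.188/0.0217 = 8.664 m²·K/W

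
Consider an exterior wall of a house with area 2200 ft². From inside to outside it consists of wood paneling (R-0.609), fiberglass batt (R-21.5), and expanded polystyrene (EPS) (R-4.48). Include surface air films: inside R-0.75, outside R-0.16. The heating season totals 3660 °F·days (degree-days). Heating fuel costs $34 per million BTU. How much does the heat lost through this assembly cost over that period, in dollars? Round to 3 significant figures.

R_total = 0.75 + 0.609 + 21.5 + 4.48 + 0.16 = 27.5 ft²·°F·h/BTU
E = A × HDD × 24 / R = 2200 × 3660 × 24 / 27.5 = 7027000 BTU
Cost = 7027000/10⁶ × 34 = $238.9

239 dollars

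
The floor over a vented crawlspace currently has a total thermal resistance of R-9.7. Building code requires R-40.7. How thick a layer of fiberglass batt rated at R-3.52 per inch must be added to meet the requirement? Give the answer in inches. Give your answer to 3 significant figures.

8.81 in

ΔR = 40.7 − 9.7 = 31 ft²·°F·h/BTU
L = ΔR / (R/in) = 31/3.52 = 8.807 in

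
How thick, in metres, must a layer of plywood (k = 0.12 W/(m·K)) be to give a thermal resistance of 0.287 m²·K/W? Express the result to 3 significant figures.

L = R·k = 0.287 × 0.12 = 0.03444 m

0.0344 m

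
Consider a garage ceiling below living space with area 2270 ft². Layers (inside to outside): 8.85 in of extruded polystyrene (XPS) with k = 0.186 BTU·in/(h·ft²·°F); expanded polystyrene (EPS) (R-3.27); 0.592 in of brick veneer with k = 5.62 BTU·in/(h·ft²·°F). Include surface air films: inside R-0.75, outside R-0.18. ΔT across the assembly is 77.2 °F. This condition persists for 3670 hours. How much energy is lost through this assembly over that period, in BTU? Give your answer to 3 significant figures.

8.85/0.186 = 47.58
0.592/5.62 = 0.1053
R_total = 0.75 + 47.58 + 3.27 + 0.1053 + 0.18 = 51.89 ft²·°F·h/BTU
Q = 2270 × 77.2 / 51.89 = 3377 BTU/h
E = 3377 × 3670 = 12400000 BTU

12400000 BTU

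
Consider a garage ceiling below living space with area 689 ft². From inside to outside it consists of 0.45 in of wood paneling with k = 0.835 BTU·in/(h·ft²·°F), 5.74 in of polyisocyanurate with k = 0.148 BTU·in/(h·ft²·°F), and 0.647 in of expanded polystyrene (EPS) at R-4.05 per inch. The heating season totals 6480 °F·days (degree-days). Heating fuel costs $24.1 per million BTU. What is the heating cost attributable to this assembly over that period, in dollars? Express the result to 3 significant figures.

0.45/0.835 = 0.5389
5.74/0.148 = 38.78
0.647 × 4.05 = 2.62
R_total = 0.5389 + 38.78 + 2.62 = 41.94 ft²·°F·h/BTU
E = A × HDD × 24 / R = 689 × 6480 × 24 / 41.94 = 2555000 BTU
Cost = 2555000/10⁶ × 24.1 = $61.57

61.6 dollars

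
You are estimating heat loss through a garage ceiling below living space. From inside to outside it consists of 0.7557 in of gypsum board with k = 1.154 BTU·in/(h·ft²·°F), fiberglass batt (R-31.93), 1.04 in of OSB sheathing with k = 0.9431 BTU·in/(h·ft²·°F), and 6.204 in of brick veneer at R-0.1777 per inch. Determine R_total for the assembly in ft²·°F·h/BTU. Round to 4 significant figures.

34.79 ft²·°F·h/BTU

0.7557/1.154 = 0.65485
1.04/0.9431 = 1.1027
6.204 × 0.1777 = 1.1025
R_total = 0.65485 + 31.93 + 1.1027 + 1.1025 = 34.79 ft²·°F·h/BTU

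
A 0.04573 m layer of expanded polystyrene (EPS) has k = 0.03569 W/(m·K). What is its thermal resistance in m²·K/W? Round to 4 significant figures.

R = L/k = 0.04573/0.03569 = 1.2813 m²·K/W

1.281 m²·K/W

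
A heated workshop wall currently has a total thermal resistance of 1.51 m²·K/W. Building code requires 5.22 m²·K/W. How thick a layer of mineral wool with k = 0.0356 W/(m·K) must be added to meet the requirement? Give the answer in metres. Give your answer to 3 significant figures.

0.132 m

ΔR = 5.22 − 1.51 = 3.71 m²·K/W
L = ΔR × k = 3.71 × 0.0356 = 0.1321 m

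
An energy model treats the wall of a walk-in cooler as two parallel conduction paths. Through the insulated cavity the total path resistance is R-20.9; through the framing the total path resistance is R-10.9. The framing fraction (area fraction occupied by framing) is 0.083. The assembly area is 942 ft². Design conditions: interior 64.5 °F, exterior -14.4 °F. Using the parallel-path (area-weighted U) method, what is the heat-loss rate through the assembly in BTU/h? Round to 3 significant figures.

3830 BTU/h

U_eff = 0.917/20.9 + 0.083/10.9 = 0.04388 + 0.007615 = 0.05149
R_eff = 1/U_eff = 19.42 ft²·°F·h/BTU
Q = 942 × (64.5 − (-14.4)) / 19.42 = 3827 BTU/h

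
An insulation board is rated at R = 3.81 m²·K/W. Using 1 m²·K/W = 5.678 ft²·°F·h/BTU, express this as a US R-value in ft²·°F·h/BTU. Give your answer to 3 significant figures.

R_US = 3.81 × 5.678 = 21.63

21.6 ft²·°F·h/BTU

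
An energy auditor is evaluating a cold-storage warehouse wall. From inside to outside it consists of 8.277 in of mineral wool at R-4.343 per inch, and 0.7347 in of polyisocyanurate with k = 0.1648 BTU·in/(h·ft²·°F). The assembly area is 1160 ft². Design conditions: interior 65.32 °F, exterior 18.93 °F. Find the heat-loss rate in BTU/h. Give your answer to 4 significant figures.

8.277 × 4.343 = 35.947
0.7347/0.1648 = 4.4581
R_total = 35.947 + 4.4581 = 40.405 ft²·°F·h/BTU
Q = A·ΔT/R = 1160 × (65.32 − 18.93) / 40.405 = 1331.8 BTU/h

1332 BTU/h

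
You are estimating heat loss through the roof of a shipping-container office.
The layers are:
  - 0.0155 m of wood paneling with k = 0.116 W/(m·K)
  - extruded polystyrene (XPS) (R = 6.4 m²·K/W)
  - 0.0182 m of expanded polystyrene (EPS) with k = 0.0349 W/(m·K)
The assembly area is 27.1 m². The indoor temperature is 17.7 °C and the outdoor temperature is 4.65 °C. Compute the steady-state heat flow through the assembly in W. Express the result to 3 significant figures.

0.0155/0.116 = 0.1336
0.0182/0.0349 = 0.5215
R_total = 0.1336 + 6.4 + 0.5215 = 7.055 m²·K/W
Q = A·ΔT/R = 27.1 × (17.7 − 4.65) / 7.055 = 50.13 W

50.1 W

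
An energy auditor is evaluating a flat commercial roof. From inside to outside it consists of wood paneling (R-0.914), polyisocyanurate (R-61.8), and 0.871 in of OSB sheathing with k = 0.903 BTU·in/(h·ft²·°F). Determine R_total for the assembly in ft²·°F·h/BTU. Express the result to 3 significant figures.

63.7 ft²·°F·h/BTU

0.871/0.903 = 0.9646
R_total = 0.914 + 61.8 + 0.9646 = 63.68 ft²·°F·h/BTU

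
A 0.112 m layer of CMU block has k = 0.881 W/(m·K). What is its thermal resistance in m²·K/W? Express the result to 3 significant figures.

R = L/k = 0.112/0.881 = 0.1271 m²·K/W

0.127 m²·K/W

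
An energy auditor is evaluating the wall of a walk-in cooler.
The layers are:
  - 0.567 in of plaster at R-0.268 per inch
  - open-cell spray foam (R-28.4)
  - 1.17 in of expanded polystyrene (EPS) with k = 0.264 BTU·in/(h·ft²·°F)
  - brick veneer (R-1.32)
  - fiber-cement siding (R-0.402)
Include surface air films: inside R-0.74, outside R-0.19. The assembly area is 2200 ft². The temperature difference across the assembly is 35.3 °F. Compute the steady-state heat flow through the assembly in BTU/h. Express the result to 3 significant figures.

2180 BTU/h

0.567 × 0.268 = 0.152
1.17/0.264 = 4.432
R_total = 0.74 + 0.152 + 28.4 + 4.432 + 1.32 + 0.402 + 0.19 = 35.64 ft²·°F·h/BTU
Q = A·ΔT/R = 2200 × 35.3 / 35.64 = 2179 BTU/h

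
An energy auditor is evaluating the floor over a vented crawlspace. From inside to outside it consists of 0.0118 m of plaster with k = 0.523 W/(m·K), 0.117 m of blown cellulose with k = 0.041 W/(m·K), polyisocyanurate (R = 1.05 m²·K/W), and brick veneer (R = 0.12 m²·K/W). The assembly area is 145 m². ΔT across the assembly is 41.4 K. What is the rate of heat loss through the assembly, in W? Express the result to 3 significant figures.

1480 W

0.0118/0.523 = 0.02256
0.117/0.041 = 2.854
R_total = 0.02256 + 2.854 + 1.05 + 0.12 = 4.046 m²·K/W
Q = A·ΔT/R = 145 × 41.4 / 4.046 = 1484 W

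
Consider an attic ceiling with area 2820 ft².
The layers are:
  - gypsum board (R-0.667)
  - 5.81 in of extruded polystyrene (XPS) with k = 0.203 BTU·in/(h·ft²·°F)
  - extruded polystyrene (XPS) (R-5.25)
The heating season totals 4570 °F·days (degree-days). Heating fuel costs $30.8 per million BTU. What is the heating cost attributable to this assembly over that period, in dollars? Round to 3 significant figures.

276 dollars

5.81/0.203 = 28.62
R_total = 0.667 + 28.62 + 5.25 = 34.54 ft²·°F·h/BTU
E = A × HDD × 24 / R = 2820 × 4570 × 24 / 34.54 = 8955000 BTU
Cost = 8955000/10⁶ × 30.8 = $275.8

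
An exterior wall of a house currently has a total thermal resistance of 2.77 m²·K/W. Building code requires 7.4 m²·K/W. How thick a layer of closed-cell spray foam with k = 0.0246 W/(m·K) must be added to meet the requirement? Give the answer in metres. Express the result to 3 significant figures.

ΔR = 7.4 − 2.77 = 4.63 m²·K/W
L = ΔR × k = 4.63 × 0.0246 = 0.1139 m

0.114 m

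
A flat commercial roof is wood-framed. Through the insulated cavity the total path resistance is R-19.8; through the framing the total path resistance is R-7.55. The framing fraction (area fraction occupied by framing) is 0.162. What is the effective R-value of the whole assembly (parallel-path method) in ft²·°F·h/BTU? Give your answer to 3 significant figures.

15.7 ft²·°F·h/BTU

U_eff = 0.838/19.8 + 0.162/7.55 = 0.04232 + 0.02146 = 0.06378
R_eff = 1/U_eff = 15.68 ft²·°F·h/BTU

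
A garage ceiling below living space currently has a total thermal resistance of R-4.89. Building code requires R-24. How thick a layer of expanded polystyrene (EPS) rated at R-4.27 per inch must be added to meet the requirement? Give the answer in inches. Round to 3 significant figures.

4.48 in

ΔR = 24 − 4.89 = 19.11 ft²·°F·h/BTU
L = ΔR / (R/in) = 19.11/4.27 = 4.475 in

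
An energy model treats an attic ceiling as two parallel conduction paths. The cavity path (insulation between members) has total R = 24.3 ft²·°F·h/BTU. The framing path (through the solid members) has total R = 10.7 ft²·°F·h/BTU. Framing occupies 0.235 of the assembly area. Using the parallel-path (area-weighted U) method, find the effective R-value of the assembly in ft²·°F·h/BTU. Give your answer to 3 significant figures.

U_eff = 0.765/24.3 + 0.235/10.7 = 0.03148 + 0.02196 = 0.05344
R_eff = 1/U_eff = 18.71 ft²·°F·h/BTU

18.7 ft²·°F·h/BTU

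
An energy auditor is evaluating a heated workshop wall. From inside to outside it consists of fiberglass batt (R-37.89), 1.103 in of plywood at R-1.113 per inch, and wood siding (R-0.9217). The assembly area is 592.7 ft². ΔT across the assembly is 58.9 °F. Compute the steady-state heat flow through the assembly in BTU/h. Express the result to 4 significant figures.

871.9 BTU/h

1.103 × 1.113 = 1.2276
R_total = 37.89 + 1.2276 + 0.9217 = 40.039 ft²·°F·h/BTU
Q = A·ΔT/R = 592.7 × 58.9 / 40.039 = 871.89 BTU/h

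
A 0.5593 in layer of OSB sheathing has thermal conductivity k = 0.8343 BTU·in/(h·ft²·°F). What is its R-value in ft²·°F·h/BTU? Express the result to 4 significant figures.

R = L/k = 0.5593/0.8343 = 0.67038 ft²·°F·h/BTU

0.6704 ft²·°F·h/BTU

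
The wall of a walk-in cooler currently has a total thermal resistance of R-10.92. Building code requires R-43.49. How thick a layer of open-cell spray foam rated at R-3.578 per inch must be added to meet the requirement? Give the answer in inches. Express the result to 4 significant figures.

9.103 in

ΔR = 43.49 − 10.92 = 32.57 ft²·°F·h/BTU
L = ΔR / (R/in) = 32.57/3.578 = 9.1029 in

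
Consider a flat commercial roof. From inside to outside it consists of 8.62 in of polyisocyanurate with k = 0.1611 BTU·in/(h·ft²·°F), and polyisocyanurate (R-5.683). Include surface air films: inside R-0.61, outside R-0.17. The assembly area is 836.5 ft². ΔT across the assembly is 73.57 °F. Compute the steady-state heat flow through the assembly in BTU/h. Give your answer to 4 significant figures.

8.62/0.1611 = 53.507
R_total = 0.61 + 53.507 + 5.683 + 0.17 = 59.97 ft²·°F·h/BTU
Q = A·ΔT/R = 836.5 × 73.57 / 59.97 = 1026.2 BTU/h

1026 BTU/h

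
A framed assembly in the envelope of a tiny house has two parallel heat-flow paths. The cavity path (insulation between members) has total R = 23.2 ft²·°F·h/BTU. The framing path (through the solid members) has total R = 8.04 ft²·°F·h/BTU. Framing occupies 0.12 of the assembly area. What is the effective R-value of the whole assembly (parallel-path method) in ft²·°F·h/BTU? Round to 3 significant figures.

U_eff = 0.88/23.2 + 0.12/8.04 = 0.03793 + 0.01493 = 0.05286
R_eff = 1/U_eff = 18.92 ft²·°F·h/BTU

18.9 ft²·°F·h/BTU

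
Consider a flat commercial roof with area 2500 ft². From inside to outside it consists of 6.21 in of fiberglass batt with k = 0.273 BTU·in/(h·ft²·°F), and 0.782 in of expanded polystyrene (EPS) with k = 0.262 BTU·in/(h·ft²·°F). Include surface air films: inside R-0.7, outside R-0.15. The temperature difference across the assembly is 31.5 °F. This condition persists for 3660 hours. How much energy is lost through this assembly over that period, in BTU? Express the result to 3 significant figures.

10800000 BTU

6.21/0.273 = 22.75
0.782/0.262 = 2.985
R_total = 0.7 + 22.75 + 2.985 + 0.15 = 26.58 ft²·°F·h/BTU
Q = 2500 × 31.5 / 26.58 = 2963 BTU/h
E = 2963 × 3660 = 10840000 BTU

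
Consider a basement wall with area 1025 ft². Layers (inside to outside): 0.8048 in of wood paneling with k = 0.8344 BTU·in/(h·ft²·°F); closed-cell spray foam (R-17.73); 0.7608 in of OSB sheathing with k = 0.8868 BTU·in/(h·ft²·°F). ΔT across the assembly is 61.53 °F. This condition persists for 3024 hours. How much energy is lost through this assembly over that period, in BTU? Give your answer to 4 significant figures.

0.8048/0.8344 = 0.96453
0.7608/0.8868 = 0.85792
R_total = 0.96453 + 17.73 + 0.85792 = 19.552 ft²·°F·h/BTU
Q = 1025 × 61.53 / 19.552 = 3225.6 BTU/h
E = 3225.6 × 3024 = 9754200 BTU

9754000 BTU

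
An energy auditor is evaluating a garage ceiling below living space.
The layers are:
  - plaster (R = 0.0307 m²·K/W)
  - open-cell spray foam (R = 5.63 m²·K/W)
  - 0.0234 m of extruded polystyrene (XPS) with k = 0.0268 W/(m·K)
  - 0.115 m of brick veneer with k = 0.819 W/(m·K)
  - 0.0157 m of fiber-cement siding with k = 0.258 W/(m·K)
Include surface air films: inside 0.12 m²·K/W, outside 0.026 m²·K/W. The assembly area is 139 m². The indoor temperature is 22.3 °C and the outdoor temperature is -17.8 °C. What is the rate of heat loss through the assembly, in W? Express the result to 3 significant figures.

0.0234/0.0268 = 0.8731
0.115/0.819 = 0.1404
0.0157/0.258 = 0.06085
R_total = 0.12 + 0.0307 + 5.63 + 0.8731 + 0.1404 + 0.06085 + 0.026 = 6.881 m²·K/W
Q = A·ΔT/R = 139 × (22.3 − (-17.8)) / 6.881 = 810 W

810 W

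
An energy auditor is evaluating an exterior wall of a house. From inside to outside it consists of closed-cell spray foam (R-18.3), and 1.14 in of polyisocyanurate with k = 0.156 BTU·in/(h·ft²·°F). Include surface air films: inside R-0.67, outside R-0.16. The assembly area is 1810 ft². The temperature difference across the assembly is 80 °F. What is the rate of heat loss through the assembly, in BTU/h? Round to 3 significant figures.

5480 BTU/h

1.14/0.156 = 7.308
R_total = 0.67 + 18.3 + 7.308 + 0.16 = 26.44 ft²·°F·h/BTU
Q = A·ΔT/R = 1810 × 80 / 26.44 = 5477 BTU/h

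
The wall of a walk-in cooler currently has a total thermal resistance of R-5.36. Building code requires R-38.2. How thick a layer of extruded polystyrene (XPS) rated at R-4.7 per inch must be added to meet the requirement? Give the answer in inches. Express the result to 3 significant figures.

6.99 in

ΔR = 38.2 − 5.36 = 32.84 ft²·°F·h/BTU
L = ΔR / (R/in) = 32.84/4.7 = 6.987 in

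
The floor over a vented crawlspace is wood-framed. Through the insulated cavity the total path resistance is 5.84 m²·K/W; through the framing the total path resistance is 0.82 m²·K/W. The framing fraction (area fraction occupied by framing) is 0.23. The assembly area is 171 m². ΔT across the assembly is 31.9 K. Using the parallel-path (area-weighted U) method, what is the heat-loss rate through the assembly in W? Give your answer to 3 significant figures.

2250 W

U_eff = 0.77/5.84 + 0.23/0.82 = 0.1318 + 0.2805 = 0.4123
R_eff = 1/U_eff = 2.425 m²·K/W
Q = 171 × 31.9 / 2.425 = 2249 W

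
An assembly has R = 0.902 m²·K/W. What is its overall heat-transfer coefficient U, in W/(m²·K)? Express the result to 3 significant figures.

U = 1/R = 1/0.902 = 1.109

1.11 W/(m²·K)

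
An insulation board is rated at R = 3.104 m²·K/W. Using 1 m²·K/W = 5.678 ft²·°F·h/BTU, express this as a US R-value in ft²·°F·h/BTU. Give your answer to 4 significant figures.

17.62 ft²·°F·h/BTU

R_US = 3.104 × 5.678 = 17.625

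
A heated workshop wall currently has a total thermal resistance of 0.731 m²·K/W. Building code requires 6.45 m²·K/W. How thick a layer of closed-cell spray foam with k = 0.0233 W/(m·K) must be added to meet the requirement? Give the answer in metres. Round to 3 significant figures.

ΔR = 6.45 − 0.731 = 5.719 m²·K/W
L = ΔR × k = 5.719 × 0.0233 = 0.1333 m

0.133 m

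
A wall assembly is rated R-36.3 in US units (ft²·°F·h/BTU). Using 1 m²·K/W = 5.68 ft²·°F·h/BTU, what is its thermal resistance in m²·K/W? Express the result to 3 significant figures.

6.39 m²·K/W

R_SI = 36.3/5.68 = 6.391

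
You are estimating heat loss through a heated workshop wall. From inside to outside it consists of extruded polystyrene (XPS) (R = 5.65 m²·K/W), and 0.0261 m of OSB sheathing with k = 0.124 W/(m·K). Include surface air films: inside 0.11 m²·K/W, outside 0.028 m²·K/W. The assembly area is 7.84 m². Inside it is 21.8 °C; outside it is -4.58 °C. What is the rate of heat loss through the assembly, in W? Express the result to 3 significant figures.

34.5 W

0.0261/0.124 = 0.2105
R_total = 0.11 + 5.65 + 0.2105 + 0.028 = 5.998 m²·K/W
Q = A·ΔT/R = 7.84 × (21.8 − (-4.58)) / 5.998 = 34.48 W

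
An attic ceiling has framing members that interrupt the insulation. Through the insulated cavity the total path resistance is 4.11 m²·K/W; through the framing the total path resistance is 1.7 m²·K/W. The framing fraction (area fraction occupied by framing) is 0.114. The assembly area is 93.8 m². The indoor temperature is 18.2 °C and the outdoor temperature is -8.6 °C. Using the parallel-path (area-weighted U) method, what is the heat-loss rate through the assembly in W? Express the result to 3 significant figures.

710 W

U_eff = 0.886/4.11 + 0.114/1.7 = 0.2156 + 0.06706 = 0.2826
R_eff = 1/U_eff = 3.538 m²·K/W
Q = 93.8 × (18.2 − (-8.6)) / 3.538 = 710.5 W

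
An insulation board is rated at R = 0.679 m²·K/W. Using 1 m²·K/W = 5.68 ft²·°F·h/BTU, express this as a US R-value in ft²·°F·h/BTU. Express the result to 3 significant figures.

3.86 ft²·°F·h/BTU

R_US = 0.679 × 5.68 = 3.857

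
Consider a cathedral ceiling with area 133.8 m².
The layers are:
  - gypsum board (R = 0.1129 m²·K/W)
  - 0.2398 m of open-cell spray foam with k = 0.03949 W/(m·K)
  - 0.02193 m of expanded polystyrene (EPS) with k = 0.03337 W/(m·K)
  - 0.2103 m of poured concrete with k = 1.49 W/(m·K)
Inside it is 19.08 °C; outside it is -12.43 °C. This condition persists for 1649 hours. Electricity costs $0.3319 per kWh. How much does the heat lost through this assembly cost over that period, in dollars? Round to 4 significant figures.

330.4 dollars

0.2398/0.03949 = 6.0724
0.02193/0.03337 = 0.65718
0.2103/1.49 = 0.14114
R_total = 0.1129 + 6.0724 + 0.65718 + 0.14114 = 6.9836 m²·K/W
Q = 133.8 × (19.08 − (-12.43)) / 6.9836 = 603.7 W
E = 603.7 W × 1649 h / 1000 = 995.5 kWh
Cost = 995.5 × 0.3319 = $330.41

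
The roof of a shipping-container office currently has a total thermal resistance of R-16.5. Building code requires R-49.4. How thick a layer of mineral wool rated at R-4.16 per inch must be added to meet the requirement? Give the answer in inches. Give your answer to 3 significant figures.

7.91 in

ΔR = 49.4 − 16.5 = 32.9 ft²·°F·h/BTU
L = ΔR / (R/in) = 32.9/4.16 = 7.909 in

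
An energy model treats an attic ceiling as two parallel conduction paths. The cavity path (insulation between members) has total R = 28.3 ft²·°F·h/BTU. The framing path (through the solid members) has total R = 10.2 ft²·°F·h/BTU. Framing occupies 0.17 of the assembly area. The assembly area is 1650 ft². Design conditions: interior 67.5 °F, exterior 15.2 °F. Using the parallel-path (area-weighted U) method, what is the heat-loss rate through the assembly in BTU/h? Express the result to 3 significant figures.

U_eff = 0.83/28.3 + 0.17/10.2 = 0.02933 + 0.01667 = 0.046
R_eff = 1/U_eff = 21.74 ft²·°F·h/BTU
Q = 1650 × (67.5 − 15.2) / 21.74 = 3969 BTU/h

3970 BTU/h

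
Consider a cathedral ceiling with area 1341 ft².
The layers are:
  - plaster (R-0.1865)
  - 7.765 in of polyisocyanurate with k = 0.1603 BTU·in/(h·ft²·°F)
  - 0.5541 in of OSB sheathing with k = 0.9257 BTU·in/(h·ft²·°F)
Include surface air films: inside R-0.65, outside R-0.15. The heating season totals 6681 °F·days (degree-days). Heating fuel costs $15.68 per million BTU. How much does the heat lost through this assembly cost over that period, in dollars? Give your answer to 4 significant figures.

67.40 dollars

7.765/0.1603 = 48.44
0.5541/0.9257 = 0.59857
R_total = 0.65 + 0.1865 + 48.44 + 0.59857 + 0.15 = 50.025 ft²·°F·h/BTU
E = A × HDD × 24 / R = 1341 × 6681 × 24 / 50.025 = 4298200 BTU
Cost = 4298200/10⁶ × 15.68 = $67.396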